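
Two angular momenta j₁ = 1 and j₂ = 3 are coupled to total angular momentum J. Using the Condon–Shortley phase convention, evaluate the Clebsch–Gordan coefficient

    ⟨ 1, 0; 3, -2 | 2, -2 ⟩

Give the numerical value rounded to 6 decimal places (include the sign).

triangle: 2!*0!*4!/7! = 48/5040
(j±m)!: 1!*1!*1!*5!*0!*4! = 2880
prefactor² = (2J+1)*Δ*N² = 960/7
  k=1: −1/(1!*1!*0!*0!*0!*4!) = -1/24
Σ = -1/24  ⇒  CG² = 960/7*(-1/24)² = 5/21
CG = −√(5/21) = -0.487950

−√(5/21) ≈ -0.487950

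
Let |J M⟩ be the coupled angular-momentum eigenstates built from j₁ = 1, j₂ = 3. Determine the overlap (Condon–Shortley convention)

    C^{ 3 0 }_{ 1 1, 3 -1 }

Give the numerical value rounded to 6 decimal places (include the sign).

√[7·1!1!5!/8! · 2!0!2!4!3!3!] = √(72)
  +(−1)^0/∏(0,1,0,2,1,3)! = 1/12  (running 1/12)
⟨..|..⟩ = √(72)·(1/12) = +0.707107

+0.707107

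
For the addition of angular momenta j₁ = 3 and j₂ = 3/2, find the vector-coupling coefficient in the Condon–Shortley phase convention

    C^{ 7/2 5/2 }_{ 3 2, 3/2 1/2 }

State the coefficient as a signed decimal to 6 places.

+0.377964  (= +√(1/7))

j₁+j₂−J=1  J+j₁−j₂=5  J−j₁+j₂=2  j₁+j₂+J+1=9
(j₁±m₁, j₂±m₂, J±M) = (5,1,2,1,6,1)
P² = 6400/7
sum k=0..1:
  [0] +1/48 = 1/48
  [1] −1/120 = -1/120
S = 1/80
C² = P²·S² = 1/7 ; C = +0.377964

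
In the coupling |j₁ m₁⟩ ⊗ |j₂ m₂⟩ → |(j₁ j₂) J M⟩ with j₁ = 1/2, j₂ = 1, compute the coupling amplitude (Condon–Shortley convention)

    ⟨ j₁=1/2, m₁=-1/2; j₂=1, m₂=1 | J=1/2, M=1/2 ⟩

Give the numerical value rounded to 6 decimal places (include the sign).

√[2·1!0!1!/3! · 0!1!2!0!1!0!] = √(2/3)
  +(−1)^1/∏(1,0,0,1,0,0)! = -1  (running -1)
⟨..|..⟩ = √(2/3)·(-1) = -0.816497

-0.816497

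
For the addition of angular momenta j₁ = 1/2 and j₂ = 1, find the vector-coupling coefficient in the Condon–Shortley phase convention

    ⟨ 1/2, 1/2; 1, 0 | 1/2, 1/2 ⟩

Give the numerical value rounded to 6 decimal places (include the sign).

j₁+j₂−J=1  J+j₁−j₂=0  J−j₁+j₂=1  j₁+j₂+J+1=3
(j₁±m₁, j₂±m₂, J±M) = (1,0,1,1,1,0)
P² = 1/3
sum k=0..0:
  [0] +1/1 = 1
S = 1
C² = P²·S² = 1/3 ; C = +0.577350

+√(1/3) = +0.577350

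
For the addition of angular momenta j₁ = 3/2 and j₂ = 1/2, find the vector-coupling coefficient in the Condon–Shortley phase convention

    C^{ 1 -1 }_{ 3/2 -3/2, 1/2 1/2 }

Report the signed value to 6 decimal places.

triangle: 1!·2!·0!/4! = 2/24
(j±m)!: 0!·3!·1!·0!·0!·2! = 12
prefactor² = (2J+1)·Δ·N² = 3
  k=1: −1/(1!·0!·2!·0!·0!·0!) = -1/2
Σ = -1/2  ⇒  CG² = 3·(-1/2)² = 3/4
CG = −√(3/4) = -0.866025

-0.866025  (= −√(3/4))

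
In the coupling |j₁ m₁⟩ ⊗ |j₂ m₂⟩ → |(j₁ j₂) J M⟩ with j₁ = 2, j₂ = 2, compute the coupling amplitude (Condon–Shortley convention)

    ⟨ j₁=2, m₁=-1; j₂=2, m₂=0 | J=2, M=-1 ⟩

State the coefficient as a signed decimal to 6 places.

triangle: 2!·2!·2!/7! = 8/5040
(j±m)!: 1!·3!·2!·2!·1!·3! = 144
prefactor² = (2J+1)·Δ·N² = 8/7
  k=1: −1/(1!·1!·2!·1!·0!·1!) = -1/2
  k=2: +1/(2!·0!·1!·0!·1!·2!) = 1/4
Σ = -1/4  ⇒  CG² = 8/7·(-1/4)² = 1/14
CG = −√(1/14) = -0.267261

-0.267261  (= −√(1/14))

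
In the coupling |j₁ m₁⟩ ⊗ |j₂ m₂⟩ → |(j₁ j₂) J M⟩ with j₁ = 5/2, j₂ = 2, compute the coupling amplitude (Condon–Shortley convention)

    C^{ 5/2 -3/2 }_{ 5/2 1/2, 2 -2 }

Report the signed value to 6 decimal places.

triangle: 2!·3!·2!/8! = 24/40320
(j±m)!: 3!·2!·0!·4!·1!·4! = 6912
prefactor² = (2J+1)·Δ·N² = 864/35
  k=0: +1/(0!·2!·2!·0!·1!·2!) = 1/8
Σ = 1/8  ⇒  CG² = 864/35·1/8² = 27/70
CG = +√(27/70) = +0.621059

+0.621059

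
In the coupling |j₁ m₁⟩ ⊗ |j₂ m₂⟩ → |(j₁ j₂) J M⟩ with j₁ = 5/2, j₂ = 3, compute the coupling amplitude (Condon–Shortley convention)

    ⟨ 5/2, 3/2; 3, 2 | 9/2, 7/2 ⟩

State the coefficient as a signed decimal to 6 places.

√[10·1!4!5!/11! · 4!1!5!1!8!1!] = √(921600/11)
  +(−1)^0/∏(0,1,1,5,3,0)! = 1/720  (running 1/720)
  +(−1)^1/∏(1,0,0,4,4,1)! = -1/576  (running -1/2880)
⟨..|..⟩ = √(921600/11)·(-1/2880) = -0.100504

−√(1/99) ≈ -0.100504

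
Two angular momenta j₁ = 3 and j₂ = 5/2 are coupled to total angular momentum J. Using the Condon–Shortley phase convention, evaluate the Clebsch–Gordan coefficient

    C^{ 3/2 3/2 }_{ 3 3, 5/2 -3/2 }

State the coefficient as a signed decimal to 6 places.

+0.462910  (= +√(3/14))

triangle: 4!*2!*1!/8! = 48/40320
(j±m)!: 6!*0!*1!*4!*3!*0! = 103680
prefactor² = (2J+1)*Δ*N² = 3456/7
  k=0: +1/(0!*4!*0!*1!*2!*0!) = 1/48
Σ = 1/48  ⇒  CG² = 3456/7*1/48² = 3/14
CG = +√(3/14) = +0.462910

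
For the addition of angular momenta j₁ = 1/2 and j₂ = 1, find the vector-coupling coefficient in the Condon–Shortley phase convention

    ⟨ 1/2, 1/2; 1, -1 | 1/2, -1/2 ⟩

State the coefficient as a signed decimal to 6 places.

triangle: 1!*0!*1!/3! = 1/6
(j±m)!: 1!*0!*0!*2!*0!*1! = 2
prefactor² = (2J+1)*Δ*N² = 2/3
  k=0: +1/(0!*1!*0!*0!*0!*1!) = 1
Σ = 1  ⇒  CG² = 2/3*1² = 2/3
CG = +√(2/3) = +0.816497

+0.816497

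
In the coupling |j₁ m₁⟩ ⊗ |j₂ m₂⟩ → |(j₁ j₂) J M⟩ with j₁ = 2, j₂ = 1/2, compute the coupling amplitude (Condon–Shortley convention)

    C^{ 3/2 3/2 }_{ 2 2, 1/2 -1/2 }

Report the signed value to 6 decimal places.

triangle: 1!·3!·0!/5! = 6/120
(j±m)!: 4!·0!·0!·1!·3!·0! = 144
prefactor² = (2J+1)·Δ·N² = 144/5
  k=0: +1/(0!·1!·0!·0!·3!·0!) = 1/6
Σ = 1/6  ⇒  CG² = 144/5·1/6² = 4/5
CG = +√(4/5) = +0.894427

+0.894427  (= +√(4/5))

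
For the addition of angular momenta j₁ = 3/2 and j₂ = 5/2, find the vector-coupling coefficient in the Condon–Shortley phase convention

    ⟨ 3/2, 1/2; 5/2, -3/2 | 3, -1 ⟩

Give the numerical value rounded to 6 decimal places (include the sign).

j₁+j₂−J=1  J+j₁−j₂=2  J−j₁+j₂=4  j₁+j₂+J+1=8
(j₁±m₁, j₂±m₂, J±M) = (2,1,1,4,2,4)
P² = 96/5
sum k=0..1:
  [0] +1/6 = 1/6
  [1] −1/48 = -1/48
S = 7/48
C² = P²·S² = 49/120 ; C = +0.639010

+√(49/120) ≈ +0.639010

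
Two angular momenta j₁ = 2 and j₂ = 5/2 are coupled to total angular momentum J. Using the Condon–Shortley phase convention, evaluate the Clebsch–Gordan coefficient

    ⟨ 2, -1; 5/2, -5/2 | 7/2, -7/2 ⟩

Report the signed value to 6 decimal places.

√[8·1!3!4!/9! · 1!3!0!5!0!7!] = √(11520)
  +(−1)^0/∏(0,1,3,0,0,4)! = 1/144  (running 1/144)
⟨..|..⟩ = √(11520)·(1/144) = +0.745356

+0.745356  (= +√(5/9))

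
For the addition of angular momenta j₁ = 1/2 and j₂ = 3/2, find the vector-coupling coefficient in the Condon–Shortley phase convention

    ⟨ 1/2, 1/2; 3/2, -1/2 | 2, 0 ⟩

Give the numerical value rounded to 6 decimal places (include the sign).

√[5·0!1!3!/5! · 1!0!1!2!2!2!] = √(2)
  +(−1)^0/∏(0,0,0,1,1,2)! = 1/2  (running 1/2)
⟨..|..⟩ = √(2)·(1/2) = +0.707107

+0.707107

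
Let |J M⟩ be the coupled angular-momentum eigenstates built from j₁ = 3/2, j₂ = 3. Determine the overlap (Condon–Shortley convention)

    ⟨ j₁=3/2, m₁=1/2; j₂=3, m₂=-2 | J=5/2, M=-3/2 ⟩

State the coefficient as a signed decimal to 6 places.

√[6·2!1!4!/8! · 2!1!1!5!1!4!] = √(288/7)
  +(−1)^0/∏(0,2,1,1,0,3)! = 1/12  (running 1/12)
  +(−1)^1/∏(1,1,0,0,1,4)! = -1/24  (running 1/24)
⟨..|..⟩ = √(288/7)·(1/24) = +0.267261

+0.267261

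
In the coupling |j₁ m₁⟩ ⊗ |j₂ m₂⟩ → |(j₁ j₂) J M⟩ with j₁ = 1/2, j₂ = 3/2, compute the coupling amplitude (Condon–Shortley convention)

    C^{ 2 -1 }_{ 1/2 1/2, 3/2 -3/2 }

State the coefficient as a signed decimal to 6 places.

+0.500000  (= +√(1/4))

j₁+j₂−J=0  J+j₁−j₂=1  J−j₁+j₂=3  j₁+j₂+J+1=5
(j₁±m₁, j₂±m₂, J±M) = (1,0,0,3,1,3)
P² = 9
sum k=0..0:
  [0] +1/6 = 1/6
S = 1/6
C² = P²·S² = 1/4 ; C = +0.500000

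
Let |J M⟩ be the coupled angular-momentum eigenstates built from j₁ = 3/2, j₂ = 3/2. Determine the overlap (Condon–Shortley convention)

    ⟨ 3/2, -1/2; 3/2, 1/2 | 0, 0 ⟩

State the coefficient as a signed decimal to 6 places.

+0.500000

j₁+j₂−J=3  J+j₁−j₂=0  J−j₁+j₂=0  j₁+j₂+J+1=4
(j₁±m₁, j₂±m₂, J±M) = (1,2,2,1,0,0)
P² = 1
sum k=2..2:
  [2] +1/2 = 1/2
S = 1/2
C² = P²·S² = 1/4 ; C = +0.500000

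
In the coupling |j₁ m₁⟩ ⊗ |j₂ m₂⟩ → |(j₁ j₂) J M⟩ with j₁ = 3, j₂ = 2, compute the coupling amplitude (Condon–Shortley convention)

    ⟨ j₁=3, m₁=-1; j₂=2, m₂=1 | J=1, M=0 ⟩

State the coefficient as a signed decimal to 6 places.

triangle: 4!×2!×0!/7! = 48/5040
(j±m)!: 2!×4!×3!×1!×1!×1! = 288
prefactor² = (2J+1)×Δ×N² = 288/35
  k=3: −1/(3!×1!×1!×0!×1!×0!) = -1/6
Σ = -1/6  ⇒  CG² = 288/35×(-1/6)² = 8/35
CG = −√(8/35) = -0.478091

-0.478091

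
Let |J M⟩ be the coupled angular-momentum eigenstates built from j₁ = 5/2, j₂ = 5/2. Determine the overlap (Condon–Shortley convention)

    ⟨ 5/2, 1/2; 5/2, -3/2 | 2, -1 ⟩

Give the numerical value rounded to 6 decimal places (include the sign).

√[5·3!2!2!/8! · 3!2!1!4!1!3!] = √(36/7)
  +(−1)^0/∏(0,3,2,1,0,1)! = 1/12  (running 1/12)
  +(−1)^1/∏(1,2,1,0,1,2)! = -1/4  (running -1/6)
⟨..|..⟩ = √(36/7)·(-1/6) = -0.377964

-0.377964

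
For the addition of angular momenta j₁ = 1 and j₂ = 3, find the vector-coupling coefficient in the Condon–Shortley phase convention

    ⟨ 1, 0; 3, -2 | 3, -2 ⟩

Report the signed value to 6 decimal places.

√[7·1!1!5!/8! · 1!1!1!5!1!5!] = √(300)
  +(−1)^0/∏(0,1,1,1,0,4)! = 1/24  (running 1/24)
  +(−1)^1/∏(1,0,0,0,1,5)! = -1/120  (running 1/30)
⟨..|..⟩ = √(300)·(1/30) = +0.577350

+√(1/3) ≈ +0.577350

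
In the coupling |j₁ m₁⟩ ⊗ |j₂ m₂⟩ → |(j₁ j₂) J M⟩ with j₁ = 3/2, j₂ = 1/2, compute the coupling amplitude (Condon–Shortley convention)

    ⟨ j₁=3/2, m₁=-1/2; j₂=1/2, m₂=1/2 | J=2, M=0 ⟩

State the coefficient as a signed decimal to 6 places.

+0.707107

√[5·0!3!1!/5! · 1!2!1!0!2!2!] = √(2)
  +(−1)^0/∏(0,0,2,1,1,0)! = 1/2  (running 1/2)
⟨..|..⟩ = √(2)·(1/2) = +0.707107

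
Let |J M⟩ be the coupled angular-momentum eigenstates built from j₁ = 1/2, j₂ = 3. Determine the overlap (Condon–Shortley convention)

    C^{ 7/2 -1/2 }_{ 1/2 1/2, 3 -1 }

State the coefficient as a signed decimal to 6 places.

j₁+j₂−J=0  J+j₁−j₂=1  J−j₁+j₂=6  j₁+j₂+J+1=8
(j₁±m₁, j₂±m₂, J±M) = (1,0,2,4,3,4)
P² = 6912/7
sum k=0..0:
  [0] +1/48 = 1/48
S = 1/48
C² = P²·S² = 3/7 ; C = +0.654654

+√(3/7) ≈ +0.654654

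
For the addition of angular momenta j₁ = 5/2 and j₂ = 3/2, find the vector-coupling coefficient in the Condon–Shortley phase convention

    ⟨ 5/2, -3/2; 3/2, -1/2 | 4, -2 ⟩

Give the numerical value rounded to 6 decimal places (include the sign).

√[9·0!5!3!/9! · 1!4!1!2!2!6!] = √(8640/7)
  +(−1)^0/∏(0,0,4,1,1,2)! = 1/48  (running 1/48)
⟨..|..⟩ = √(8640/7)·(1/48) = +0.731925

+0.731925  (= +√(15/28))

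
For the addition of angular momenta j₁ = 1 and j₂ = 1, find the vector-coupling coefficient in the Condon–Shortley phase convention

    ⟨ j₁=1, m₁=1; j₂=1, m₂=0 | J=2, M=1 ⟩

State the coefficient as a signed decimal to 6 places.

√[5·0!2!2!/5! · 2!0!1!1!3!1!] = √(2)
  +(−1)^0/∏(0,0,0,1,2,1)! = 1/2  (running 1/2)
⟨..|..⟩ = √(2)·(1/2) = +0.707107

+√(1/2) ≈ +0.707107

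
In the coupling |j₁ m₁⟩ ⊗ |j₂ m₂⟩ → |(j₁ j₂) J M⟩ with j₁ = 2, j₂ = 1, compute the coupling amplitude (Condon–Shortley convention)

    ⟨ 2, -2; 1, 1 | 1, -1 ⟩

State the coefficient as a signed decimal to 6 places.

+0.774597

√[3·2!2!0!/5! · 0!4!2!0!0!2!] = √(48/5)
  +(−1)^2/∏(2,0,2,0,0,0)! = 1/4  (running 1/4)
⟨..|..⟩ = √(48/5)·(1/4) = +0.774597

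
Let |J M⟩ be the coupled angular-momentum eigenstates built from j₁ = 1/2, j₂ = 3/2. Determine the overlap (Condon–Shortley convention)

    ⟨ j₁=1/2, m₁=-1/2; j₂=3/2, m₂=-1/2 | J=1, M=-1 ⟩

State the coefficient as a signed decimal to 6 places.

−√(1/4) = -0.500000

triangle: 1!·0!·2!/4! = 2/24
(j±m)!: 0!·1!·1!·2!·0!·2! = 4
prefactor² = (2J+1)·Δ·N² = 1
  k=1: −1/(1!·0!·0!·0!·0!·2!) = -1/2
Σ = -1/2  ⇒  CG² = 1·(-1/2)² = 1/4
CG = −√(1/4) = -0.500000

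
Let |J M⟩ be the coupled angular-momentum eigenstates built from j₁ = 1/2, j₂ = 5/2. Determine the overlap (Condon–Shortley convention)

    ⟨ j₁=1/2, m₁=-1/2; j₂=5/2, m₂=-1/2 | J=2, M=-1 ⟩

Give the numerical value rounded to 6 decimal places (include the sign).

-0.577350  (= −√(1/3))

j₁+j₂−J=1  J+j₁−j₂=0  J−j₁+j₂=4  j₁+j₂+J+1=6
(j₁±m₁, j₂±m₂, J±M) = (0,1,2,3,1,3)
P² = 12
sum k=1..1:
  [1] −1/6 = -1/6
S = -1/6
C² = P²·S² = 1/3 ; C = -0.577350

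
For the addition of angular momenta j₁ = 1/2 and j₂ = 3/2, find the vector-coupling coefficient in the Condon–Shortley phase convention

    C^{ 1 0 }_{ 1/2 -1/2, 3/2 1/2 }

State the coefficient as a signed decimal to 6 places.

-0.707107

j₁+j₂−J=1  J+j₁−j₂=0  J−j₁+j₂=2  j₁+j₂+J+1=4
(j₁±m₁, j₂±m₂, J±M) = (0,1,2,1,1,1)
P² = 1/2
sum k=1..1:
  [1] −1/1 = -1
S = -1
C² = P²·S² = 1/2 ; C = -0.707107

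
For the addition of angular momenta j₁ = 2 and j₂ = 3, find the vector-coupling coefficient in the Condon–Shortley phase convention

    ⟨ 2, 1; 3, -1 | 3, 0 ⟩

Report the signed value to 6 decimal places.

+0.182574  (= +√(1/30))

j₁+j₂−J=2  J+j₁−j₂=2  J−j₁+j₂=4  j₁+j₂+J+1=9
(j₁±m₁, j₂±m₂, J±M) = (3,1,2,4,3,3)
P² = 96/5
sum k=0..1:
  [0] +1/8 = 1/8
  [1] −1/12 = -1/12
S = 1/24
C² = P²·S² = 1/30 ; C = +0.182574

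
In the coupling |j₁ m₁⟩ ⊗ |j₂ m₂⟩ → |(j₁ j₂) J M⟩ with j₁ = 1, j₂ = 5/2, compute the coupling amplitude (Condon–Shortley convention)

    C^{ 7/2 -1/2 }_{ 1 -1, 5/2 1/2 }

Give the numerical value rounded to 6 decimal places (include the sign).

+0.534522

triangle: 0!·2!·5!/8! = 240/40320
(j±m)!: 0!·2!·3!·2!·3!·4! = 3456
prefactor² = (2J+1)·Δ·N² = 1152/7
  k=0: +1/(0!·0!·2!·3!·0!·2!) = 1/24
Σ = 1/24  ⇒  CG² = 1152/7·1/24² = 2/7
CG = +√(2/7) = +0.534522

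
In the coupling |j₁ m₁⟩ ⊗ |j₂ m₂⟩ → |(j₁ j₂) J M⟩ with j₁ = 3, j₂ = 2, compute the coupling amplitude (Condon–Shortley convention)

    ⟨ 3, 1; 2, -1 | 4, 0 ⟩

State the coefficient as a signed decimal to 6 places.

√[9·1!5!3!/10! · 4!2!1!3!4!4!] = √(10368/35)
  +(−1)^0/∏(0,1,2,1,3,2)! = 1/24  (running 1/24)
  +(−1)^1/∏(1,0,1,0,4,3)! = -1/144  (running 5/144)
⟨..|..⟩ = √(10368/35)·(5/144) = +0.597614

+√(5/14) ≈ +0.597614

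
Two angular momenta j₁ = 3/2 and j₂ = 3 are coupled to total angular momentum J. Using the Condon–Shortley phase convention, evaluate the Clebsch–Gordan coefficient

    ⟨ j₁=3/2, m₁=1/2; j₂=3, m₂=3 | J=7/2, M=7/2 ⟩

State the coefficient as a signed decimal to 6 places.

−√(2/3) ≈ -0.816497

j₁+j₂−J=1  J+j₁−j₂=2  J−j₁+j₂=5  j₁+j₂+J+1=9
(j₁±m₁, j₂±m₂, J±M) = (2,1,6,0,7,0)
P² = 38400
sum k=1..1:
  [1] −1/240 = -1/240
S = -1/240
C² = P²·S² = 2/3 ; C = -0.816497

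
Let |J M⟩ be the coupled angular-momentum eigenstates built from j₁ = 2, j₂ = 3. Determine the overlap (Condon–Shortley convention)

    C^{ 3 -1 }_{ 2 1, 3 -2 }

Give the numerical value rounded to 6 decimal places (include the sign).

triangle: 2!·2!·4!/9! = 96/362880
(j±m)!: 3!·1!·1!·5!·2!·4! = 34560
prefactor² = (2J+1)·Δ·N² = 64
  k=0: +1/(0!·2!·1!·1!·1!·3!) = 1/12
  k=1: −1/(1!·1!·0!·0!·2!·4!) = -1/48
Σ = 1/16  ⇒  CG² = 64·1/16² = 1/4
CG = +√(1/4) = +0.500000

+0.500000  (= +√(1/4))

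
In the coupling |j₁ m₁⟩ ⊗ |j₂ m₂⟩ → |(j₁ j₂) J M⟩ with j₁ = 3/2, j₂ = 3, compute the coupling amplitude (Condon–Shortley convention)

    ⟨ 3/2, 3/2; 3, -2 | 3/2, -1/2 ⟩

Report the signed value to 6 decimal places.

j₁+j₂−J=3  J+j₁−j₂=0  J−j₁+j₂=3  j₁+j₂+J+1=7
(j₁±m₁, j₂±m₂, J±M) = (3,0,1,5,1,2)
P² = 288/7
sum k=0..0:
  [0] +1/12 = 1/12
S = 1/12
C² = P²·S² = 2/7 ; C = +0.534522

+0.534522  (= +√(2/7))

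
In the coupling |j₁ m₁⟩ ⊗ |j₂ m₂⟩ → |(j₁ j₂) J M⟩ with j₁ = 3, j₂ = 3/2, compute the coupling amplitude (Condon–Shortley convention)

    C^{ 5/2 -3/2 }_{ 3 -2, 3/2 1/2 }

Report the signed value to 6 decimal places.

+√(1/14) = +0.267261

triangle: 2!×4!×1!/8! = 48/40320
(j±m)!: 1!×5!×2!×1!×1!×4! = 5760
prefactor² = (2J+1)×Δ×N² = 288/7
  k=1: −1/(1!×1!×4!×1!×0!×0!) = -1/24
  k=2: +1/(2!×0!×3!×0!×1!×1!) = 1/12
Σ = 1/24  ⇒  CG² = 288/7×1/24² = 1/14
CG = +√(1/14) = +0.267261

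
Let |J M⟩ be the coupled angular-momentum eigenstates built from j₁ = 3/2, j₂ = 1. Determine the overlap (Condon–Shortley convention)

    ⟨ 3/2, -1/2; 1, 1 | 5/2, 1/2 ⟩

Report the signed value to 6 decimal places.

+0.547723

triangle: 0!·3!·2!/6! = 12/720
(j±m)!: 1!·2!·2!·0!·3!·2! = 48
prefactor² = (2J+1)·Δ·N² = 24/5
  k=0: +1/(0!·0!·2!·2!·1!·0!) = 1/4
Σ = 1/4  ⇒  CG² = 24/5·1/4² = 3/10
CG = +√(3/10) = +0.547723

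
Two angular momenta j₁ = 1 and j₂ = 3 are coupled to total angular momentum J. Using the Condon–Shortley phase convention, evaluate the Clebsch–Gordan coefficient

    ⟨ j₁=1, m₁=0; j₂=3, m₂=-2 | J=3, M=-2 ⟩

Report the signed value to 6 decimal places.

+0.577350  (= +√(1/3))

triangle: 1!*1!*5!/8! = 120/40320
(j±m)!: 1!*1!*1!*5!*1!*5! = 14400
prefactor² = (2J+1)*Δ*N² = 300
  k=0: +1/(0!*1!*1!*1!*0!*4!) = 1/24
  k=1: −1/(1!*0!*0!*0!*1!*5!) = -1/120
Σ = 1/30  ⇒  CG² = 300*1/30² = 1/3
CG = +√(1/3) = +0.577350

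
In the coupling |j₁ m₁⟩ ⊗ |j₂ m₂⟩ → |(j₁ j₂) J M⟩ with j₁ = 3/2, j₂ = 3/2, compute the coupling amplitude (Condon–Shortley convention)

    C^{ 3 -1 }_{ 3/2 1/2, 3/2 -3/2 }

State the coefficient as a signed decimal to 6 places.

j₁+j₂−J=0  J+j₁−j₂=3  J−j₁+j₂=3  j₁+j₂+J+1=7
(j₁±m₁, j₂±m₂, J±M) = (2,1,0,3,2,4)
P² = 144/5
sum k=0..0:
  [0] +1/12 = 1/12
S = 1/12
C² = P²·S² = 1/5 ; C = +0.447214

+0.447214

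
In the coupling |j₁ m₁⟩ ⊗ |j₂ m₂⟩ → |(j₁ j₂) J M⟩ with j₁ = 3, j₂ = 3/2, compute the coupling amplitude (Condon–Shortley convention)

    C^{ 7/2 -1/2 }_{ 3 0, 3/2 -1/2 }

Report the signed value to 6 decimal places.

+0.308607

j₁+j₂−J=1  J+j₁−j₂=5  J−j₁+j₂=2  j₁+j₂+J+1=9
(j₁±m₁, j₂±m₂, J±M) = (3,3,1,2,3,4)
P² = 384/7
sum k=0..1:
  [0] +1/12 = 1/12
  [1] −1/24 = -1/24
S = 1/24
C² = P²·S² = 2/21 ; C = +0.308607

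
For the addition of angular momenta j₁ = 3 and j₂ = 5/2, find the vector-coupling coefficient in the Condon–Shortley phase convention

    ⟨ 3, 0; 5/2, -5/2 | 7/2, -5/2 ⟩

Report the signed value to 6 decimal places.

+√(8/21) = +0.617213

√[8·2!4!3!/10! · 3!3!0!5!1!6!] = √(13824/7)
  +(−1)^0/∏(0,2,3,0,1,3)! = 1/72  (running 1/72)
⟨..|..⟩ = √(13824/7)·(1/72) = +0.617213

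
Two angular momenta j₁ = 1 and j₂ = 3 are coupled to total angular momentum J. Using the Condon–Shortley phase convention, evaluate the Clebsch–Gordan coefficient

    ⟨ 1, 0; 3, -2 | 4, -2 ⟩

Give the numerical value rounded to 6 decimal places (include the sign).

triangle: 0!·2!·6!/9! = 1440/362880
(j±m)!: 1!·1!·1!·5!·2!·6! = 172800
prefactor² = (2J+1)·Δ·N² = 43200/7
  k=0: +1/(0!·0!·1!·1!·1!·5!) = 1/120
Σ = 1/120  ⇒  CG² = 43200/7·1/120² = 3/7
CG = +√(3/7) = +0.654654

+√(3/7) ≈ +0.654654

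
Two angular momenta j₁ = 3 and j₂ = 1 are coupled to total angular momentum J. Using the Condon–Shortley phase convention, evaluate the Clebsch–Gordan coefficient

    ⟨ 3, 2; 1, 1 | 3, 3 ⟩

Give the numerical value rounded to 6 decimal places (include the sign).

√[7·1!5!1!/8! · 5!1!2!0!6!0!] = √(3600)
  +(−1)^1/∏(1,0,0,1,5,0)! = -1/120  (running -1/120)
⟨..|..⟩ = √(3600)·(-1/120) = -0.500000

−√(1/4) ≈ -0.500000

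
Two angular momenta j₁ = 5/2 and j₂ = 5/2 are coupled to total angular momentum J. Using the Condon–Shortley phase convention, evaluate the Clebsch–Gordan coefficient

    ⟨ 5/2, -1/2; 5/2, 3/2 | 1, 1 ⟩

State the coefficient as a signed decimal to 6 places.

triangle: 4!*1!*1!/7! = 24/5040
(j±m)!: 2!*3!*4!*1!*2!*0! = 576
prefactor² = (2J+1)*Δ*N² = 288/35
  k=3: −1/(3!*1!*0!*1!*1!*0!) = -1/6
Σ = -1/6  ⇒  CG² = 288/35*(-1/6)² = 8/35
CG = −√(8/35) = -0.478091

−√(8/35) ≈ -0.478091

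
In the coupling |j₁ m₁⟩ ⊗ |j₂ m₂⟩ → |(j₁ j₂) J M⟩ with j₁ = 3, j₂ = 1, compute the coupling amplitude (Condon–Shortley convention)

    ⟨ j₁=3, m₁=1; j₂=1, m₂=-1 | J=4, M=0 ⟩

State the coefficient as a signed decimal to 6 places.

+√(3/14) ≈ +0.462910

triangle: 0!*6!*2!/9! = 1440/362880
(j±m)!: 4!*2!*0!*2!*4!*4! = 55296
prefactor² = (2J+1)*Δ*N² = 13824/7
  k=0: +1/(0!*0!*2!*0!*4!*2!) = 1/96
Σ = 1/96  ⇒  CG² = 13824/7*1/96² = 3/14
CG = +√(3/14) = +0.462910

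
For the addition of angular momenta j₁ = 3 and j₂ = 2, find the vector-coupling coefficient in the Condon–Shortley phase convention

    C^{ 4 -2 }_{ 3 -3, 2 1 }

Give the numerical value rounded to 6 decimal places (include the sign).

-0.439155

triangle: 1!*5!*3!/10! = 720/3628800
(j±m)!: 0!*6!*3!*1!*2!*6! = 6220800
prefactor² = (2J+1)*Δ*N² = 77760/7
  k=1: −1/(1!*0!*5!*2!*0!*1!) = -1/240
Σ = -1/240  ⇒  CG² = 77760/7*(-1/240)² = 27/140
CG = −√(27/140) = -0.439155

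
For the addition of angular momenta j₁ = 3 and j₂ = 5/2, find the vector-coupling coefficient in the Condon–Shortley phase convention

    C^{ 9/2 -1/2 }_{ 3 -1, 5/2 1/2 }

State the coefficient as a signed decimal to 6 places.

j₁+j₂−J=1  J+j₁−j₂=5  J−j₁+j₂=4  j₁+j₂+J+1=11
(j₁±m₁, j₂±m₂, J±M) = (2,4,3,2,4,5)
P² = 92160/77
sum k=0..1:
  [0] +1/144 = 1/144
  [1] −1/48 = -1/48
S = -1/72
C² = P²·S² = 160/693 ; C = -0.480500

-0.480500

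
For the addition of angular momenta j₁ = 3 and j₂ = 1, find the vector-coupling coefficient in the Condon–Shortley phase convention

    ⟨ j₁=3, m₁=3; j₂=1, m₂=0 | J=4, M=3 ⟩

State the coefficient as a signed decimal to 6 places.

+0.500000  (= +√(1/4))

√[9·0!6!2!/9! · 6!0!1!1!7!1!] = √(129600)
  +(−1)^0/∏(0,0,0,1,6,1)! = 1/720  (running 1/720)
⟨..|..⟩ = √(129600)·(1/720) = +0.500000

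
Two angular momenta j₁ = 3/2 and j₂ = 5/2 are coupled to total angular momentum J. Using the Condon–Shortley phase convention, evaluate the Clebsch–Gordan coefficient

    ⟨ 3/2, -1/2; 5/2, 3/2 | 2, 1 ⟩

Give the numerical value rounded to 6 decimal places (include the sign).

triangle: 2!*1!*3!/7! = 12/5040
(j±m)!: 1!*2!*4!*1!*3!*1! = 288
prefactor² = (2J+1)*Δ*N² = 24/7
  k=1: −1/(1!*1!*1!*3!*0!*0!) = -1/6
  k=2: +1/(2!*0!*0!*2!*1!*1!) = 1/4
Σ = 1/12  ⇒  CG² = 24/7*1/12² = 1/42
CG = +√(1/42) = +0.154303

+0.154303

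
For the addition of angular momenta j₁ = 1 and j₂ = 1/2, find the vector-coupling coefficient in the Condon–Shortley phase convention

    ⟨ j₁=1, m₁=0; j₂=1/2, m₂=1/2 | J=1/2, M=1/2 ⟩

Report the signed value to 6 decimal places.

-0.577350

triangle: 1!×1!×0!/3! = 1/6
(j±m)!: 1!×1!×1!×0!×1!×0! = 1
prefactor² = (2J+1)×Δ×N² = 1/3
  k=1: −1/(1!×0!×0!×0!×1!×0!) = -1
Σ = -1  ⇒  CG² = 1/3×(-1)² = 1/3
CG = −√(1/3) = -0.577350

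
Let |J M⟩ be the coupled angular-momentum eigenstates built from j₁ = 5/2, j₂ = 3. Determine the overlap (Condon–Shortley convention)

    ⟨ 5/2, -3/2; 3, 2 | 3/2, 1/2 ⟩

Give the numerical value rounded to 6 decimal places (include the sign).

-0.218218  (= −√(1/21))

j₁+j₂−J=4  J+j₁−j₂=1  J−j₁+j₂=2  j₁+j₂+J+1=8
(j₁±m₁, j₂±m₂, J±M) = (1,4,5,1,2,1)
P² = 192/7
sum k=3..4:
  [3] −1/12 = -1/12
  [4] +1/24 = 1/24
S = -1/24
C² = P²·S² = 1/21 ; C = -0.218218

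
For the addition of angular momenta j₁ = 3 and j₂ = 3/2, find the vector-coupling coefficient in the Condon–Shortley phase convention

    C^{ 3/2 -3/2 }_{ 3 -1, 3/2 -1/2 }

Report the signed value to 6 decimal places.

triangle: 3!·3!·0!/7! = 36/5040
(j±m)!: 2!·4!·1!·2!·0!·3! = 576
prefactor² = (2J+1)·Δ·N² = 576/35
  k=1: −1/(1!·2!·3!·0!·0!·0!) = -1/12
Σ = -1/12  ⇒  CG² = 576/35·(-1/12)² = 4/35
CG = −√(4/35) = -0.338062

−√(4/35) ≈ -0.338062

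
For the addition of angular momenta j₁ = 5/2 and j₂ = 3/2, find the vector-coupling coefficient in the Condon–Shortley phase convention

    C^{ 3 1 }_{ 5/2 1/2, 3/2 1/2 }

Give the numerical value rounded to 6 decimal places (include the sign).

−√(1/60) ≈ -0.129099

j₁+j₂−J=1  J+j₁−j₂=4  J−j₁+j₂=2  j₁+j₂+J+1=8
(j₁±m₁, j₂±m₂, J±M) = (3,2,2,1,4,2)
P² = 48/5
sum k=0..1:
  [0] +1/8 = 1/8
  [1] −1/6 = -1/6
S = -1/24
C² = P²·S² = 1/60 ; C = -0.129099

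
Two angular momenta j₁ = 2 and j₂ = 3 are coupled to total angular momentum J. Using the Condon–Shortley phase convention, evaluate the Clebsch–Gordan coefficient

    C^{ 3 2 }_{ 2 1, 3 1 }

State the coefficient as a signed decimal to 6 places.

-0.500000  (= −√(1/4))

triangle: 2!·2!·4!/9! = 96/362880
(j±m)!: 3!·1!·4!·2!·5!·1! = 34560
prefactor² = (2J+1)·Δ·N² = 64
  k=0: +1/(0!·2!·1!·4!·1!·0!) = 1/48
  k=1: −1/(1!·1!·0!·3!·2!·1!) = -1/12
Σ = -1/16  ⇒  CG² = 64·(-1/16)² = 1/4
CG = −√(1/4) = -0.500000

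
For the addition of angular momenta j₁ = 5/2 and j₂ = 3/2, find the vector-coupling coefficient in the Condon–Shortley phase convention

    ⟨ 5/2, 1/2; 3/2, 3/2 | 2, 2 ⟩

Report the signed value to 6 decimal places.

√[5·2!3!1!/7! · 3!2!3!0!4!0!] = √(144/7)
  +(−1)^2/∏(2,0,0,1,3,0)! = 1/12  (running 1/12)
⟨..|..⟩ = √(144/7)·(1/12) = +0.377964

+0.377964  (= +√(1/7))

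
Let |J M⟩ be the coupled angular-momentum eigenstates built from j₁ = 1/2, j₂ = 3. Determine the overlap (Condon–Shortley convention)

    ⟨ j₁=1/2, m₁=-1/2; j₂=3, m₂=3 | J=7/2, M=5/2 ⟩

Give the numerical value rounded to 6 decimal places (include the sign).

j₁+j₂−J=0  J+j₁−j₂=1  J−j₁+j₂=6  j₁+j₂+J+1=8
(j₁±m₁, j₂±m₂, J±M) = (0,1,6,0,6,1)
P² = 518400/7
sum k=0..0:
  [0] +1/720 = 1/720
S = 1/720
C² = P²·S² = 1/7 ; C = +0.377964

+√(1/7) ≈ +0.377964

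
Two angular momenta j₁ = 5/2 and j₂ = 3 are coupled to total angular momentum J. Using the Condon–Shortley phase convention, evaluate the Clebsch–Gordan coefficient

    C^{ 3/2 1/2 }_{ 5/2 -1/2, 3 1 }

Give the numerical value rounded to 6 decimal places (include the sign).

triangle: 4!*1!*2!/8! = 48/40320
(j±m)!: 2!*3!*4!*2!*2!*1! = 1152
prefactor² = (2J+1)*Δ*N² = 192/35
  k=2: +1/(2!*2!*1!*2!*0!*0!) = 1/8
  k=3: −1/(3!*1!*0!*1!*1!*1!) = -1/6
Σ = -1/24  ⇒  CG² = 192/35*(-1/24)² = 1/105
CG = −√(1/105) = -0.097590

−√(1/105) ≈ -0.097590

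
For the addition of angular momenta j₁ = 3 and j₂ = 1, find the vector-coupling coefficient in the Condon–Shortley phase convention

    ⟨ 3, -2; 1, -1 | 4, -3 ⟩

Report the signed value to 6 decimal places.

+0.866025  (= +√(3/4))

triangle: 0!·6!·2!/9! = 1440/362880
(j±m)!: 1!·5!·0!·2!·1!·7! = 1209600
prefactor² = (2J+1)·Δ·N² = 43200
  k=0: +1/(0!·0!·5!·0!·1!·2!) = 1/240
Σ = 1/240  ⇒  CG² = 43200·1/240² = 3/4
CG = +√(3/4) = +0.866025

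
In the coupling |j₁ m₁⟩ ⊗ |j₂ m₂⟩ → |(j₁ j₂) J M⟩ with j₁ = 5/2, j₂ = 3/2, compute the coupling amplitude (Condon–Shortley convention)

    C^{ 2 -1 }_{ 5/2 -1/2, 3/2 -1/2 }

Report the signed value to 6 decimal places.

-0.545545

triangle: 2!×3!×1!/7! = 12/5040
(j±m)!: 2!×3!×1!×2!×1!×3! = 144
prefactor² = (2J+1)×Δ×N² = 12/7
  k=0: +1/(0!×2!×3!×1!×0!×0!) = 1/12
  k=1: −1/(1!×1!×2!×0!×1!×1!) = -1/2
Σ = -5/12  ⇒  CG² = 12/7×(-5/12)² = 25/84
CG = −√(25/84) = -0.545545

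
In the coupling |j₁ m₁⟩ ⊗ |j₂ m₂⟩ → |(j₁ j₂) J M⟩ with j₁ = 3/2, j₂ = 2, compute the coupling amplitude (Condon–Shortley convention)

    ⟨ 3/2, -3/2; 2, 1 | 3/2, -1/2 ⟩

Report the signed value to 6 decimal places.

+0.632456

triangle: 2!*1!*2!/6! = 4/720
(j±m)!: 0!*3!*3!*1!*1!*2! = 72
prefactor² = (2J+1)*Δ*N² = 8/5
  k=2: +1/(2!*0!*1!*1!*0!*1!) = 1/2
Σ = 1/2  ⇒  CG² = 8/5*1/2² = 2/5
CG = +√(2/5) = +0.632456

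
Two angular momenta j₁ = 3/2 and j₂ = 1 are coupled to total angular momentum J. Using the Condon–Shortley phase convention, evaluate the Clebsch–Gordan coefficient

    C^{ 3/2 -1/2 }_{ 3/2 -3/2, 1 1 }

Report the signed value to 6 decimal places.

triangle: 1!×2!×1!/5! = 2/120
(j±m)!: 0!×3!×2!×0!×1!×2! = 24
prefactor² = (2J+1)×Δ×N² = 8/5
  k=1: −1/(1!×0!×2!×1!×0!×0!) = -1/2
Σ = -1/2  ⇒  CG² = 8/5×(-1/2)² = 2/5
CG = −√(2/5) = -0.632456

−√(2/5) = -0.632456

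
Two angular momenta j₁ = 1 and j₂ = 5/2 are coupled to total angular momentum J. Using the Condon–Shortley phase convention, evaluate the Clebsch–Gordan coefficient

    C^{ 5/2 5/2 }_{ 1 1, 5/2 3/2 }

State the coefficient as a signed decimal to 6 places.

+0.534522  (= +√(2/7))

j₁+j₂−J=1  J+j₁−j₂=1  J−j₁+j₂=4  j₁+j₂+J+1=7
(j₁±m₁, j₂±m₂, J±M) = (2,0,4,1,5,0)
P² = 1152/7
sum k=0..0:
  [0] +1/24 = 1/24
S = 1/24
C² = P²·S² = 2/7 ; C = +0.534522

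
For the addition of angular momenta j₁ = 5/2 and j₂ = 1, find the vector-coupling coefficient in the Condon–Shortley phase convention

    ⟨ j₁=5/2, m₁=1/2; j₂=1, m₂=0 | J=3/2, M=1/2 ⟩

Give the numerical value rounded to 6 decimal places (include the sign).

√[4·2!3!0!/6! · 3!2!1!1!2!1!] = √(8/5)
  +(−1)^1/∏(1,1,1,0,2,0)! = -1/2  (running -1/2)
⟨..|..⟩ = √(8/5)·(-1/2) = -0.632456

−√(2/5) = -0.632456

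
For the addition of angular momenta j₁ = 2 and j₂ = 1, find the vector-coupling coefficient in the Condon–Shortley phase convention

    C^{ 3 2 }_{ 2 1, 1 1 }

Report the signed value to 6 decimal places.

+√(2/3) ≈ +0.816497

j₁+j₂−J=0  J+j₁−j₂=4  J−j₁+j₂=2  j₁+j₂+J+1=7
(j₁±m₁, j₂±m₂, J±M) = (3,1,2,0,5,1)
P² = 96
sum k=0..0:
  [0] +1/12 = 1/12
S = 1/12
C² = P²·S² = 2/3 ; C = +0.816497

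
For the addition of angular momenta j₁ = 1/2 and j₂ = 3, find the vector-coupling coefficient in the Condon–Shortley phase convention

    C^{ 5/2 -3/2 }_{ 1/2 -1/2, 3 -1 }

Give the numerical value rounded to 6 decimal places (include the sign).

-0.534522  (= −√(2/7))

j₁+j₂−J=1  J+j₁−j₂=0  J−j₁+j₂=5  j₁+j₂+J+1=7
(j₁±m₁, j₂±m₂, J±M) = (0,1,2,4,1,4)
P² = 1152/7
sum k=1..1:
  [1] −1/24 = -1/24
S = -1/24
C² = P²·S² = 2/7 ; C = -0.534522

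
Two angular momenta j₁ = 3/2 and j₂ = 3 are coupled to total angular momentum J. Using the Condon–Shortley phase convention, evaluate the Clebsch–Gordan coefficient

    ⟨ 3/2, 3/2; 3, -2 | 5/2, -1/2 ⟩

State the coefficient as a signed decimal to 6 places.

√[6·2!1!4!/8! · 3!0!1!5!2!3!] = √(432/7)
  +(−1)^0/∏(0,2,0,1,1,3)! = 1/12  (running 1/12)
⟨..|..⟩ = √(432/7)·(1/12) = +0.654654

+0.654654  (= +√(3/7))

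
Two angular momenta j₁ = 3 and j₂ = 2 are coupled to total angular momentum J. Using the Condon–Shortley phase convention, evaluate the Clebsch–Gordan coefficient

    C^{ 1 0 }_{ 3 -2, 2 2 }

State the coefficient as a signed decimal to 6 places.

j₁+j₂−J=4  J+j₁−j₂=2  J−j₁+j₂=0  j₁+j₂+J+1=7
(j₁±m₁, j₂±m₂, J±M) = (1,5,4,0,1,1)
P² = 576/7
sum k=4..4:
  [4] +1/24 = 1/24
S = 1/24
C² = P²·S² = 1/7 ; C = +0.377964

+√(1/7) = +0.377964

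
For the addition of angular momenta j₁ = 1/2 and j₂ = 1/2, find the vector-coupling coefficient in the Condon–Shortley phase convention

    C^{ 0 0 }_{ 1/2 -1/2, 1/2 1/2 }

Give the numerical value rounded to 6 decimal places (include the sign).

√[1·1!0!0!/2! · 0!1!1!0!0!0!] = √(1/2)
  +(−1)^1/∏(1,0,0,0,0,0)! = -1  (running -1)
⟨..|..⟩ = √(1/2)·(-1) = -0.707107

-0.707107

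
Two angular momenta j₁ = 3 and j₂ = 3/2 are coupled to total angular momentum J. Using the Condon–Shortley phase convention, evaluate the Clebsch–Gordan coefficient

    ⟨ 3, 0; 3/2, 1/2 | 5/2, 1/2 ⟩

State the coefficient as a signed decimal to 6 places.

j₁+j₂−J=2  J+j₁−j₂=4  J−j₁+j₂=1  j₁+j₂+J+1=8
(j₁±m₁, j₂±m₂, J±M) = (3,3,2,1,3,2)
P² = 216/35
sum k=1..2:
  [1] −1/4 = -1/4
  [2] +1/12 = 1/12
S = -1/6
C² = P²·S² = 6/35 ; C = -0.414039

-0.414039  (= −√(6/35))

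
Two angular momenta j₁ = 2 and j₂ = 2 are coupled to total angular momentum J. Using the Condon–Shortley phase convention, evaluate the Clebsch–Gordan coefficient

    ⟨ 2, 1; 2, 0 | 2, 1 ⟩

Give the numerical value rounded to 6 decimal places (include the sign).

−√(1/14) ≈ -0.267261

√[5·2!2!2!/7! · 3!1!2!2!3!1!] = √(8/7)
  +(−1)^0/∏(0,2,1,2,1,0)! = 1/4  (running 1/4)
  +(−1)^1/∏(1,1,0,1,2,1)! = -1/2  (running -1/4)
⟨..|..⟩ = √(8/7)·(-1/4) = -0.267261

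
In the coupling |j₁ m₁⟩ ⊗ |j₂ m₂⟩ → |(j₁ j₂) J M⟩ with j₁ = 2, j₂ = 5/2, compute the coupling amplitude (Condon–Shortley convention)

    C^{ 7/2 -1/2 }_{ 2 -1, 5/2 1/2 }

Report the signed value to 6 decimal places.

−√(14/45) = -0.557773

j₁+j₂−J=1  J+j₁−j₂=3  J−j₁+j₂=4  j₁+j₂+J+1=9
(j₁±m₁, j₂±m₂, J±M) = (1,3,3,2,3,4)
P² = 1152/35
sum k=0..1:
  [0] +1/36 = 1/36
  [1] −1/8 = -1/8
S = -7/72
C² = P²·S² = 14/45 ; C = -0.557773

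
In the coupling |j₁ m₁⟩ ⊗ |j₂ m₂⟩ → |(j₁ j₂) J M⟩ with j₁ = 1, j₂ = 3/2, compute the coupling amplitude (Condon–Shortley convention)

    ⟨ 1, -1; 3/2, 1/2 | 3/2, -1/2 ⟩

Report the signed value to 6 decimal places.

−√(8/15) ≈ -0.730297

√[4·1!1!2!/5! · 0!2!2!1!1!2!] = √(8/15)
  +(−1)^1/∏(1,0,1,1,0,1)! = -1  (running -1)
⟨..|..⟩ = √(8/15)·(-1) = -0.730297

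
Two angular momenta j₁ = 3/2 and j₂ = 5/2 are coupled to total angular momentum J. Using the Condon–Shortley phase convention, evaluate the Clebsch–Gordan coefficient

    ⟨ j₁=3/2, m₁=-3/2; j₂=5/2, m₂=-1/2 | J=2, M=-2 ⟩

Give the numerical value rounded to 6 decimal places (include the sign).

+√(1/7) ≈ +0.377964

√[5·2!1!3!/7! · 0!3!2!3!0!4!] = √(144/7)
  +(−1)^2/∏(2,0,1,0,0,3)! = 1/12  (running 1/12)
⟨..|..⟩ = √(144/7)·(1/12) = +0.377964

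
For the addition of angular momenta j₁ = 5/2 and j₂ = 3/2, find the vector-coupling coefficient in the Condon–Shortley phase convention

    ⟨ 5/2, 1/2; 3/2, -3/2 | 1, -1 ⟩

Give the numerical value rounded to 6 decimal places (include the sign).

+√(1/20) = +0.223607

√[3·3!2!0!/6! · 3!2!0!3!0!2!] = √(36/5)
  +(−1)^0/∏(0,3,2,0,0,0)! = 1/12  (running 1/12)
⟨..|..⟩ = √(36/5)·(1/12) = +0.223607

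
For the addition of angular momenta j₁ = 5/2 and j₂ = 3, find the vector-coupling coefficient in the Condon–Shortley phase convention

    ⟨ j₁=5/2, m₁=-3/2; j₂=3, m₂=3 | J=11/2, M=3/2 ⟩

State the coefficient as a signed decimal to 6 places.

triangle: 0!*5!*6!/12! = 86400/479001600
(j±m)!: 1!*4!*6!*0!*7!*4! = 2090188800
prefactor² = (2J+1)*Δ*N² = 49766400/11
  k=0: +1/(0!*0!*4!*6!*1!*0!) = 1/17280
Σ = 1/17280  ⇒  CG² = 49766400/11*1/17280² = 1/66
CG = +√(1/66) = +0.123091

+0.123091  (= +√(1/66))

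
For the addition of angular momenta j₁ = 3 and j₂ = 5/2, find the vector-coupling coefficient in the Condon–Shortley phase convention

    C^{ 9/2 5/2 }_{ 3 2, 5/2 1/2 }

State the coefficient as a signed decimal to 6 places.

+0.497468  (= +√(49/198))

√[10·1!5!4!/11! · 5!1!3!2!7!2!] = √(115200/11)
  +(−1)^0/∏(0,1,1,3,4,1)! = 1/144  (running 1/144)
  +(−1)^1/∏(1,0,0,2,5,2)! = -1/480  (running 7/1440)
⟨..|..⟩ = √(115200/11)·(7/1440) = +0.497468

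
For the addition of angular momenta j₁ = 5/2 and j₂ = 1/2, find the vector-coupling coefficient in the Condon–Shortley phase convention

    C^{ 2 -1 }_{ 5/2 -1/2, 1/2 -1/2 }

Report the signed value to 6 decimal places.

+0.577350  (= +√(1/3))

triangle: 1!·4!·0!/6! = 24/720
(j±m)!: 2!·3!·0!·1!·1!·3! = 72
prefactor² = (2J+1)·Δ·N² = 12
  k=0: +1/(0!·1!·3!·0!·1!·0!) = 1/6
Σ = 1/6  ⇒  CG² = 12·1/6² = 1/3
CG = +√(1/3) = +0.577350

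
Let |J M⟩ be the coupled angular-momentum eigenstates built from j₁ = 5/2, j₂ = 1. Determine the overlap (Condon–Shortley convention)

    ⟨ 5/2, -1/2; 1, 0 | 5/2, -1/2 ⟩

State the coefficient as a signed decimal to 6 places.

−√(1/35) = -0.169031

j₁+j₂−J=1  J+j₁−j₂=4  J−j₁+j₂=1  j₁+j₂+J+1=7
(j₁±m₁, j₂±m₂, J±M) = (2,3,1,1,2,3)
P² = 144/35
sum k=0..1:
  [0] +1/6 = 1/6
  [1] −1/4 = -1/4
S = -1/12
C² = P²·S² = 1/35 ; C = -0.169031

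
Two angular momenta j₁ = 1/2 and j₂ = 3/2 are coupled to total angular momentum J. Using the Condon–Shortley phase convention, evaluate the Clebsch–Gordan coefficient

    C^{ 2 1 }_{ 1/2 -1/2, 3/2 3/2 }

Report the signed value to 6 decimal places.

√[5·0!1!3!/5! · 0!1!3!0!3!1!] = √(9)
  +(−1)^0/∏(0,0,1,3,0,0)! = 1/6  (running 1/6)
⟨..|..⟩ = √(9)·(1/6) = +0.500000

+√(1/4) ≈ +0.500000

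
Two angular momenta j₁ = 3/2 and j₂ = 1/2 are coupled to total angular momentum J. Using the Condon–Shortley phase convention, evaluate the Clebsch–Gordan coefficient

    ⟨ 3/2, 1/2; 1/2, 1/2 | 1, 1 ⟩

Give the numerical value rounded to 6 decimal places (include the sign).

j₁+j₂−J=1  J+j₁−j₂=2  J−j₁+j₂=0  j₁+j₂+J+1=4
(j₁±m₁, j₂±m₂, J±M) = (2,1,1,0,2,0)
P² = 1
sum k=1..1:
  [1] −1/2 = -1/2
S = -1/2
C² = P²·S² = 1/4 ; C = -0.500000

-0.500000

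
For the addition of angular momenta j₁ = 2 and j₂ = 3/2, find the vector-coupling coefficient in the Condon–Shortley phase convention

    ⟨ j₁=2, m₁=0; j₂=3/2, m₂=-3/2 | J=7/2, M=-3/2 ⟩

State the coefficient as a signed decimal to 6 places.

j₁+j₂−J=0  J+j₁−j₂=4  J−j₁+j₂=3  j₁+j₂+J+1=8
(j₁±m₁, j₂±m₂, J±M) = (2,2,0,3,2,5)
P² = 1152/7
sum k=0..0:
  [0] +1/24 = 1/24
S = 1/24
C² = P²·S² = 2/7 ; C = +0.534522

+√(2/7) = +0.534522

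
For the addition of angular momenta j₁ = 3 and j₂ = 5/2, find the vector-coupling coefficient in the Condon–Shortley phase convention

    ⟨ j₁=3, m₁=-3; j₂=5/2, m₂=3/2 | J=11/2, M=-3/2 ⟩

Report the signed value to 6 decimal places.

+0.123091  (= +√(1/66))

triangle: 0!×6!×5!/12! = 86400/479001600
(j±m)!: 0!×6!×4!×1!×4!×7! = 2090188800
prefactor² = (2J+1)×Δ×N² = 49766400/11
  k=0: +1/(0!×0!×6!×4!×0!×1!) = 1/17280
Σ = 1/17280  ⇒  CG² = 49766400/11×1/17280² = 1/66
CG = +√(1/66) = +0.123091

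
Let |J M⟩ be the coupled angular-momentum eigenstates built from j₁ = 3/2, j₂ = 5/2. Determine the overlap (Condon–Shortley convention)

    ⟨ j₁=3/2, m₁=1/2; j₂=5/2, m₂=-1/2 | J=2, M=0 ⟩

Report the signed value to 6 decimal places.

√[5·2!1!3!/7! · 2!1!2!3!2!2!] = √(8/7)
  +(−1)^0/∏(0,2,1,2,0,1)! = 1/4  (running 1/4)
  +(−1)^1/∏(1,1,0,1,1,2)! = -1/2  (running -1/4)
⟨..|..⟩ = √(8/7)·(-1/4) = -0.267261

−√(1/14) ≈ -0.267261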